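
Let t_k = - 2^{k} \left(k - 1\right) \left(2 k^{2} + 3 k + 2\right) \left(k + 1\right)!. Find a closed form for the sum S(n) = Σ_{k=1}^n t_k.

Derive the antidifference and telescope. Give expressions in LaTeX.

r(k) = 2*k*(2*k**3 + 11*k**2 + 21*k + 14)/(2*k**3 + k**2 - k - 2) after simplifying.
Gosper form: A/B · C(k+1)/C(k) with A=2*k + 4, B=1, C=k**3 + k**2/2 - k/2 - 1.
Key eq: (2*k + 4)·f(k+1) = (1)·f(k) + (k**3 + k**2/2 - k/2 - 1).
d = 2 from the (1,0,3) case.
Solve for f: f(k) = (k - 2)*(k - 1)/2 (degree 2 ≤ 2).
Certificate R = B(k−1)f/C = (k - 2)/(2*k**2 + 3*k + 2) gives s_k = -2**k*(k - 2)*(k - 1)*factorial(k + 1).
Δs = -2**k*(k - 1)*(2*k**2 + 3*k + 2)*factorial(k + 1), as required.
Telescope: S(n) = s_(n+1) − s_(1) = -2**(n + 1)*n*(n - 1)*factorial(n + 2) − (0) = -2**(n + 1)*n*(n - 1)*factorial(n + 2).

S(n) = - 2^{n + 1} n \left(n - 1\right) \left(n + 2\right)!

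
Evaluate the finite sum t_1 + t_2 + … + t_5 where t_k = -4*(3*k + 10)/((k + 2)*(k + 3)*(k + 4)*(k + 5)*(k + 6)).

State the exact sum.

r(k) = (k + 2)*(3*k + 13)/((k + 7)*(3*k + 10)) after simplifying.
So A=k + 2 and B=k + 7, with C=k + 10/3.
f must satisfy (k + 2)·f(k+1) − (k + 6)·f(k) = k + 10/3.
Degrees (1,1,1) ⇒ d ≤ 4.
A polynomial solution: f(k) = k*(k + 3)*(k**2 + 11*k + 38)/120.
Certificate R = B(k−1)f/C = k*(k + 3)*(k + 6)*(k**2 + 11*k + 38)/(40*(3*k + 10)) gives s_k = k*(-k**2 - 11*k - 38)/(10*(k**3 + 11*k**2 + 38*k + 40)).
s_(k+1) − s_k = 4*(-3*k - 10)/(k**5 + 20*k**4 + 155*k**3 + 580*k**2 + 1044*k + 720) = t_k.
Telescoping: Σ = s_(6) − s_(1) = -21/220 − (-1/18) = -79/1980.

Σ = -79/1980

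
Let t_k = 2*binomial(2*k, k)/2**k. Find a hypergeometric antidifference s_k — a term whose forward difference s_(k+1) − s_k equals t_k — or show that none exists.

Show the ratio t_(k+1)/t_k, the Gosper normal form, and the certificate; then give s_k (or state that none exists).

not Gosper-summable; s_k does not exist

t_(k+1)/t_k = (2*k + 1)/(k + 1).
Take A(k)=2*k + 1, B(k)=k + 1, C(k)=1.
Key eq: (2*k + 1)·f(k+1) = (k)·f(k) + (1).
From deg A=1, deg B=1, deg C=0: d=-1.
d = -1 < 0 ⇒ no nonzero polynomial f; not summable.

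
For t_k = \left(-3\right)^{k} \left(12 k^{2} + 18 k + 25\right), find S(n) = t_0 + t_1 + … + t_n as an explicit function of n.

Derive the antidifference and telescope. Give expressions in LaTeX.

r(k) = 3*(-12*k**2 - 42*k - 55)/(12*k**2 + 18*k + 25) after simplifying.
Gosper form: A/B · C(k+1)/C(k) with A=-3, B=1, C=k**2 + 3*k/2 + 25/12.
Need (-3)·f(k+1) − (1)·f(k) = k**2 + 3*k/2 + 25/12.
Degrees (0,0,2) ⇒ d ≤ 2.
Coefficient equations give f(k) = -(3*k**2 + 4)/12.
Get s_k = R·t_k = (-3)**k*(-3*k**2 - 4) with R(k) = B(k−1)f(k)/C(k) = -(3*k**2 + 4)/(12*k**2 + 18*k + 25).
Verify: (-3)**k*(12*k**2 + 18*k + 25) matches t_k.
s_(n+1) = 3*(-3)**n*(3*n**2 + 6*n + 7) and s_(0) = -4, so S(n) = 9*(-3)**n*n**2 + 18*(-3)**n*n + 21*(-3)**n + 4.

S(n) = 9 \left(-3\right)^{n} n^{2} + 18 \left(-3\right)^{n} n + 21 \left(-3\right)^{n} + 4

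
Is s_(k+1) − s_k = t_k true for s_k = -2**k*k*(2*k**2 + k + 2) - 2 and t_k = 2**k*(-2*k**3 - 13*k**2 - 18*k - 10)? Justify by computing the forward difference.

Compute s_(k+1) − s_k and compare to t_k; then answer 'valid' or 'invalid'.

Valid — Δs_k = t_k.

s_(k+1) = -2*2**k*(k + 1)*(k + 2*(k + 1)**2 + 3) - 2
s_(k+1) − s_k = 2**k*(-2*k**3 - 13*k**2 - 18*k - 10)
(s_(k+1) − s_k) − t_k = 0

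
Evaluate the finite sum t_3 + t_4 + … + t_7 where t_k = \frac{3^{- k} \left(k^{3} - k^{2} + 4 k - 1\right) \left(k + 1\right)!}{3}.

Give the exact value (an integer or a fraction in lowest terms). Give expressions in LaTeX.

r(k) = (k + 2)*(4*k + (k + 1)**3 - (k + 1)**2 + 3)/(3*(k**3 - k**2 + 4*k - 1)) after simplifying.
Factor: A=k/3 + 2/3; B=1; C=k**3 - k**2 + 4*k - 1.
f must satisfy (k/3 + 2/3)·f(k+1) − (1)·f(k) = k**3 - k**2 + 4*k - 1.
d = 2 from the (1,0,3) case.
Solve for f: f(k) = 3*(k**2 - 2*k - 1) (degree 2 ≤ 2).
Get s_k = R·t_k = (k**2 - 2*k - 1)*factorial(k + 1)/3**k with R(k) = B(k−1)f(k)/C(k) = 3*(k**2 - 2*k - 1)/(k**3 - k**2 + 4*k - 1).
s_(k+1) − s_k = (k**3 - k**2 + 4*k - 1)*factorial(k + 1)/(3*3**k) = t_k.
Evaluate s at k=8 and k=3: 210560/81 and 16/9; difference 210416/81.

Σ = 210416/81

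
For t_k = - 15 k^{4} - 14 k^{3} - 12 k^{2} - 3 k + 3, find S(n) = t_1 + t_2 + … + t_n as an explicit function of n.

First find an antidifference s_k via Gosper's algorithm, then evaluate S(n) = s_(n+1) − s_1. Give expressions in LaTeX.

S(n) = n^{2} \left(- 3 n^{3} - 11 n^{2} - 16 n - 11\right)

r(k) = (15*k**4 + 74*k**3 + 144*k**2 + 129*k + 41)/(15*k**4 + 14*k**3 + 12*k**2 + 3*k - 3) after simplifying.
Factor: A=1; B=1; C=k**4 + 14*k**3/15 + 4*k**2/5 + k/5 - 1/5.
f must satisfy (1)·f(k+1) − (1)·f(k) = k**4 + 14*k**3/15 + 4*k**2/5 + k/5 - 1/5.
Degrees (0,0,4) ⇒ d ≤ 5.
Solving with deg f ≤ 5: f(k) = k*(3*k**4 - 4*k**3 + 2*k**2 - k - 3)/15.
So s_k = (B(k−1)f/C)·t_k = (k*(3*k**4 - 4*k**3 + 2*k**2 - k - 3)/(15*k**4 + 14*k**3 + 12*k**2 + 3*k - 3))·t_k = k*(-3*k**4 + 4*k**3 - 2*k**2 + k + 3).
Δs = -15*k**4 - 14*k**3 - 12*k**2 - 3*k + 3, as required.
Σ_(k=1)^n t_k = s_(n+1) − s_(1) = (-3*n**5 - 11*n**4 - 16*n**3 - 11*n**2 + 3) − (3), i.e. n**2*(-3*n**3 - 11*n**2 - 16*n - 11).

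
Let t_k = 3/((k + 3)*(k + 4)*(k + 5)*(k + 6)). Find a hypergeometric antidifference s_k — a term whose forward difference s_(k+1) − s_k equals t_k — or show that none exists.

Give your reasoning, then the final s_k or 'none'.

s_k = k*(k**2 + 12*k + 47)/(60*(k + 3)*(k + 4)*(k + 5))

Ratio r(k) = (k + 3)/(k + 7).
A = k + 3, B = k + 7, C = 1.
Set up (k + 3)·f(k+1) − (k + 6)·f(k) − (1) = 0.
From deg A=1, deg B=1, deg C=0: d=3.
Coefficient equations give f(k) = k*(k**2 + 12*k + 47)/180.
Certificate R = B(k−1)f/C = k*(k + 6)*(k**2 + 12*k + 47)/180 gives s_k = k*(k**2 + 12*k + 47)/(60*(k + 3)*(k + 4)*(k + 5)).
s_(k+1) − s_k = 3/(k**4 + 18*k**3 + 119*k**2 + 342*k + 360) = t_k.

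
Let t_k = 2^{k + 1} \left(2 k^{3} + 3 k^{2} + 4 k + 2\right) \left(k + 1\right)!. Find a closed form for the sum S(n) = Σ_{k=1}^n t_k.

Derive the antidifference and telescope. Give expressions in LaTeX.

S(n) = 4 \cdot 2^{n} n^{2} \left(n + 2\right)! + 4 \cdot 2^{n} \left(n + 2\right)! - 8

The ratio is 2*(2*k**4 + 13*k**3 + 34*k**2 + 43*k + 22)/(2*k**3 + 3*k**2 + 4*k + 2).
Gosper form: A/B · C(k+1)/C(k) with A=2*k + 4, B=1, C=k**3 + 3*k**2/2 + 2*k + 1.
Need (2*k + 4)·f(k+1) − (1)·f(k) = k**3 + 3*k**2/2 + 2*k + 1.
From deg A=1, deg B=0, deg C=3: d=2.
Solving with deg f ≤ 2: f(k) = (k**2 - 2*k + 2)/2.
Get s_k = R·t_k = 2**(k + 1)*(k**2 - 2*k + 2)*factorial(k + 1) with R(k) = B(k−1)f(k)/C(k) = (k**2 - 2*k + 2)/(2*k**3 + 3*k**2 + 4*k + 2).
Check: Δs_k = 2**(k + 1)*(2*k**3 + 3*k**2 + 4*k + 2)*factorial(k + 1). ✓
Evaluate: s_(n+1) = 2**(n + 2)*(n**2 + 1)*factorial(n + 2); subtract s_(1) = 8 ⇒ S(n) = 4*2**n*n**2*factorial(n + 2) + 4*2**n*factorial(n + 2) - 8.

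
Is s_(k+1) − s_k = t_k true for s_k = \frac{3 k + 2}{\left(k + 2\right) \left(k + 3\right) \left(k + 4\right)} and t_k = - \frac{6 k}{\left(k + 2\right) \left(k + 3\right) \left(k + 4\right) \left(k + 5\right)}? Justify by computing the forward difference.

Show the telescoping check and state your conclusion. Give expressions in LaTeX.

Valid — Δs_k = t_k.

s_(k+1) = (3*k + 5)/((k + 3)*(k + 4)*(k + 5))
s_(k+1) − s_k = -6*k/(k**4 + 14*k**3 + 71*k**2 + 154*k + 120)
(s_(k+1) − s_k) − t_k = 0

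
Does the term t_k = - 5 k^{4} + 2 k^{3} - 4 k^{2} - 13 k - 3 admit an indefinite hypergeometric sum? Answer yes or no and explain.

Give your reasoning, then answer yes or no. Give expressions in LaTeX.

Yes. s_k = k \left(- k^{4} + 3 k^{3} - 4 k^{2} - 4 k + 3\right).

Ratio r(k) = (5*k**4 + 18*k**3 + 28*k**2 + 35*k + 23)/(5*k**4 - 2*k**3 + 4*k**2 + 13*k + 3).
So A=1 and B=1, with C=k**4 - 2*k**3/5 + 4*k**2/5 + 13*k/5 + 3/5.
f must satisfy (1)·f(k+1) − (1)·f(k) = k**4 - 2*k**3/5 + 4*k**2/5 + 13*k/5 + 3/5.
Degrees (0,0,4) ⇒ d ≤ 5.
Solving with deg f ≤ 5: f(k) = k*(k**4 - 3*k**3 + 4*k**2 + 4*k - 3)/5.
Certificate R = B(k−1)f/C = k*(k**4 - 3*k**3 + 4*k**2 + 4*k - 3)/(5*k**4 - 2*k**3 + 4*k**2 + 13*k + 3) gives s_k = k*(-k**4 + 3*k**3 - 4*k**2 - 4*k + 3).
Verify: -5*k**4 + 2*k**3 - 4*k**2 - 13*k - 3 matches t_k.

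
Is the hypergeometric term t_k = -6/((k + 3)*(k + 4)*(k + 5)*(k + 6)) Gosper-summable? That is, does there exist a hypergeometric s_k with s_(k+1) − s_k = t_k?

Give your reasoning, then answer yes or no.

Yes. s_k = k*(-k**2 - 12*k - 47)/(30*(k + 3)*(k + 4)*(k + 5)).

Compute t_(k+1)/t_k: get (k + 3)/(k + 7).
Take A(k)=k + 3, B(k)=k + 7, C(k)=1.
Need (k + 3)·f(k+1) − (k + 6)·f(k) = 1.
From deg A=1, deg B=1, deg C=0: d=3.
A polynomial solution: f(k) = k*(k**2 + 12*k + 47)/180.
Get s_k = R·t_k = k*(-k**2 - 12*k - 47)/(30*(k + 3)*(k + 4)*(k + 5)) with R(k) = B(k−1)f(k)/C(k) = k*(k + 6)*(k**2 + 12*k + 47)/180.
Check: Δs_k = -6/(k**4 + 18*k**3 + 119*k**2 + 342*k + 360). ✓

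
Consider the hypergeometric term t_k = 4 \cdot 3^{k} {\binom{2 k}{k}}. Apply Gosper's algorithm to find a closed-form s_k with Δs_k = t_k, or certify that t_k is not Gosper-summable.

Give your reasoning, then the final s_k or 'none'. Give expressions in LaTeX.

not Gosper-summable; s_k does not exist

t_(k+1)/t_k = 6*(2*k + 1)/(k + 1).
A = 12*k + 6, B = k + 1, C = 1.
Set up (12*k + 6)·f(k+1) − (k)·f(k) − (1) = 0.
d = -1 from the (1,1,0) case.
Negative degree bound (-1): no f exists, t_k not Gosper-summable.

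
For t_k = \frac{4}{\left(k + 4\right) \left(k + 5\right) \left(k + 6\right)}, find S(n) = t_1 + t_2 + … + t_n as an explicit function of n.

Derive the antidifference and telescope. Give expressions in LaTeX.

S(n) = \frac{n \left(n + 11\right)}{15 \left(n^{2} + 11 n + 30\right)}

Ratio r(k) = (k + 4)/(k + 7).
Take A(k)=k + 4, B(k)=k + 7, C(k)=1.
Key eq: (k + 4)·f(k+1) = (k + 6)·f(k) + (1).
deg f ≤ 2 (via 1,1,0).
Match coefficients ⇒ f(k) = k*(k + 9)/40.
Certificate R = B(k−1)f/C = k*(k + 6)*(k + 9)/40 gives s_k = k*(k + 9)/(10*(k + 4)*(k + 5)).
Check: Δs_k = 4/(k**3 + 15*k**2 + 74*k + 120). ✓
s_(n+1) = (n**2 + 11*n + 10)/(10*(n**2 + 11*n + 30)) and s_(1) = 1/30, so S(n) = n*(n + 11)/(15*(n**2 + 11*n + 30)).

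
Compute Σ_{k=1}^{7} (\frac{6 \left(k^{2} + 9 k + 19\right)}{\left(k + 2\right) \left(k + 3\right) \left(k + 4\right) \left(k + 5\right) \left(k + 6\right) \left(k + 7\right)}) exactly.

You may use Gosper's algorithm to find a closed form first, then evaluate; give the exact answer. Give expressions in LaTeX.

Σ = 1/56

r(k) = (k + 2)*(9*k + (k + 1)**2 + 28)/((k + 8)*(k**2 + 9*k + 19)) after simplifying.
Take A(k)=k + 2, B(k)=k + 8, C(k)=k**2 + 9*k + 19.
Set up (k + 2)·f(k+1) − (k + 7)·f(k) − (k**2 + 9*k + 19) = 0.
Bound: deg f ≤ 5.
Solve for f: f(k) = k*(k + 3)*(k + 5)*(k**2 + 12*k + 44)/144 (degree 5 ≤ 5).
So s_k = (B(k−1)f/C)·t_k = (k*(k + 3)*(k + 5)*(k + 7)*(k**2 + 12*k + 44)/(144*(k**2 + 9*k + 19)))·t_k = k*(k**2 + 12*k + 44)/(24*(k**3 + 12*k**2 + 44*k + 48)).
Δs = 6*(k**2 + 9*k + 19)/(k**6 + 27*k**5 + 295*k**4 + 1665*k**3 + 5104*k**2 + 8028*k + 5040), as required.
Evaluate s at k=8 and k=1: 17/420 and 19/840; difference 1/56.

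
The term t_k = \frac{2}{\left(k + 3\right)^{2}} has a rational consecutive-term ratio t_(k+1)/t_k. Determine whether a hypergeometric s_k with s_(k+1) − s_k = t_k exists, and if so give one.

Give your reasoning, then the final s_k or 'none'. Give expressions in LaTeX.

none — t_k is not Gosper-summable

Step 1: r(k) = (k + 3)**2/(k + 4)**2.
Take A(k)=k**2 + 6*k + 9, B(k)=k**2 + 8*k + 16, C(k)=1.
Set up (k**2 + 6*k + 9)·f(k+1) − (k**2 + 6*k + 9)·f(k) − (1) = 0.
From deg A=2, deg B=2, deg C=0: d=0.
Write f(k) = c0. Then LHS − RHS = -1, requiring -1 = 0: contradictory. No certificate.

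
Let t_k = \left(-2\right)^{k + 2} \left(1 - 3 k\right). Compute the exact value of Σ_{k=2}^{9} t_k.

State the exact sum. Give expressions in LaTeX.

Σ = 36848

r(k) = 2*(-3*k - 2)/(3*k - 1) after simplifying.
Factor: A=-2; B=1; C=k - 1/3.
Solve (-2)·f(k+1) − (1)·f(k) = k - 1/3.
Degrees (0,0,1) ⇒ d ≤ 1.
A polynomial solution: f(k) = -(k - 1)/3.
Then R = B(k−1)f/C = -(k - 1)/(3*k - 1), so s_k = R(k)·t_k = (-2)**(k + 2)*(k - 1).
Verify: (-2)**(k + 2)*(1 - 3*k) matches t_k.
Evaluate s at k=10 and k=2: 36864 and 16; difference 36848.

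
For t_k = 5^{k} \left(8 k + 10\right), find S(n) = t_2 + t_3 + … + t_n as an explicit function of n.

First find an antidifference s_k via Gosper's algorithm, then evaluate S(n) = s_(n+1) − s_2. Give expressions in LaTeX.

S(n) = 10 \cdot 5^{n} n + 10 \cdot 5^{n} - 100

t_(k+1)/t_k = 5*(4*k + 9)/(4*k + 5).
A = 5, B = 1, C = k + 5/4.
Key eq: (5)·f(k+1) = (1)·f(k) + (k + 5/4).
deg f ≤ 1 (via 0,0,1).
Match coefficients ⇒ f(k) = k/4.
So s_k = (B(k−1)f/C)·t_k = (k/(4*k + 5))·t_k = 2*5**k*k.
Verify: 5**k*(8*k + 10) matches t_k.
s_(n+1) = 10*5**n*(n + 1) and s_(2) = 100, so S(n) = 10*5**n*n + 10*5**n - 100.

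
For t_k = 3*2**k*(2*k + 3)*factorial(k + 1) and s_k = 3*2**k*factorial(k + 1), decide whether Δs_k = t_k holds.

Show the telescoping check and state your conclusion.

s_(k+1) = 6*2**k*factorial(k + 2)
s_(k+1) − s_k = 3*2**k*(2*k + 3)*factorial(k + 1)
(s_(k+1) − s_k) − t_k = 0

Valid — Δs_k = t_k.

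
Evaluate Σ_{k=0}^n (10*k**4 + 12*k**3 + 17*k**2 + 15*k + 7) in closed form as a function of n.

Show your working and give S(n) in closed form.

S(n) = 2*n**5 + 8*n**4 + 15*n**3 + 19*n**2 + 17*n + 7

The ratio is (10*k**4 + 52*k**3 + 113*k**2 + 125*k + 61)/(10*k**4 + 12*k**3 + 17*k**2 + 15*k + 7).
Take A(k)=1, B(k)=1, C(k)=k**4 + 6*k**3/5 + 17*k**2/10 + 3*k/2 + 7/10.
f must satisfy (1)·f(k+1) − (1)·f(k) = k**4 + 6*k**3/5 + 17*k**2/10 + 3*k/2 + 7/10.
Degrees (0,0,4) ⇒ d ≤ 5.
Solve for f: f(k) = k*(2*k**4 - 2*k**3 + 3*k**2 + 2*k + 2)/10 (degree 5 ≤ 5).
Then R = B(k−1)f/C = k*(2*k**4 - 2*k**3 + 3*k**2 + 2*k + 2)/(10*k**4 + 12*k**3 + 17*k**2 + 15*k + 7), so s_k = R(k)·t_k = k*(2*k**4 - 2*k**3 + 3*k**2 + 2*k + 2).
Δs = 10*k**4 + 12*k**3 + 17*k**2 + 15*k + 7, as required.
s_(n+1) = 2*n**5 + 8*n**4 + 15*n**3 + 19*n**2 + 17*n + 7 and s_(0) = 0, so S(n) = 2*n**5 + 8*n**4 + 15*n**3 + 19*n**2 + 17*n + 7.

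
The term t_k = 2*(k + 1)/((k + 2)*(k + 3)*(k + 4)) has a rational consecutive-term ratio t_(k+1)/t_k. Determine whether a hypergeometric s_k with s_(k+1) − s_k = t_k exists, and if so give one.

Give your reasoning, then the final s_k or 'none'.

The ratio is (k + 2)**2/((k + 1)*(k + 5)).
Normal form (A,B,C) = (k + 2, k + 5, k + 1).
Key eq: (k + 2)·f(k+1) = (k + 4)·f(k) + (k + 1).
Bound: deg f ≤ 2.
Match coefficients ⇒ f(k) = k*(k + 1)/4.
R(k) = B(k−1)·f(k)/C(k) = k*(k + 4)/4; s_k = R·t_k = k*(k + 1)/(2*(k + 2)*(k + 3)).
Check: Δs_k = 2*(k + 1)/(k**3 + 9*k**2 + 26*k + 24). ✓

s_k = k*(k + 1)/(2*(k + 2)*(k + 3))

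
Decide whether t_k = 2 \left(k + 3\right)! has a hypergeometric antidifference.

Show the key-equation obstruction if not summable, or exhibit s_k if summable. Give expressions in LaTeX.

Ratio r(k) = k + 4.
Factor: A=k + 4; B=1; C=1.
Need (k + 4)·f(k+1) − (1)·f(k) = 1.
Bound: deg f ≤ -1.
d = -1 < 0 ⇒ no nonzero polynomial f; not summable.

No — key equation has no polynomial f.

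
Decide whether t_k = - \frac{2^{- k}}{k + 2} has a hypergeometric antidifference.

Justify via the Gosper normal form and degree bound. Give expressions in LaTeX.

No. Not Gosper-summable.

Step 1: r(k) = (k + 2)/(2*(k + 3)).
Gosper form: A/B · C(k+1)/C(k) with A=k/2 + 1, B=k + 3, C=1.
Solve (k/2 + 1)·f(k+1) − (k + 2)·f(k) = 1.
deg f ≤ -1 (via 1,1,0).
deg f ≤ -1 is impossible — no certificate.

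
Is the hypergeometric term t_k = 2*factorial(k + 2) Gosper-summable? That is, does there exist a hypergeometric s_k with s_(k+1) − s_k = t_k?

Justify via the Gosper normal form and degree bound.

t_(k+1)/t_k = k + 3.
Take A(k)=k + 3, B(k)=1, C(k)=1.
Solve (k + 3)·f(k+1) − (1)·f(k) = 1.
deg f ≤ -1 (via 1,0,0).
deg f ≤ -1 is impossible — no certificate.

No — negative degree bound, so no certificate f.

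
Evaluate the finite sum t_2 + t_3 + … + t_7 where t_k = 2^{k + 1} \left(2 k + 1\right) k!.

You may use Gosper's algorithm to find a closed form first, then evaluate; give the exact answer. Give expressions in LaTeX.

Σ = 20643824

The ratio is 2*(k + 1)*(2*k + 3)/(2*k + 1).
Gosper form: A/B · C(k+1)/C(k) with A=2*k + 2, B=1, C=k + 1/2.
Need (2*k + 2)·f(k+1) − (1)·f(k) = k + 1/2.
Degrees (1,0,1) ⇒ d ≤ 0.
A polynomial solution: f(k) = 1/2.
Then R = B(k−1)f/C = 1/(2*k + 1), so s_k = R(k)·t_k = 2**(k + 1)*factorial(k).
Δs = 2**(k + 1)*(2*k + 1)*factorial(k), as required.
Sum = s_(8) − s_(2); s_(8) = 20643840, s_(2) = 16 ⇒ 20643824.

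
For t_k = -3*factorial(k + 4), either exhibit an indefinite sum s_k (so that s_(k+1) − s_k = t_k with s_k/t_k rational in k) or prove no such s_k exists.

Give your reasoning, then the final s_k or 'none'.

none — t_k is not Gosper-summable

The ratio is k + 5.
Gosper form: A/B · C(k+1)/C(k) with A=k + 5, B=1, C=1.
Set up (k + 5)·f(k+1) − (1)·f(k) − (1) = 0.
From deg A=1, deg B=0, deg C=0: d=-1.
d = -1 < 0 ⇒ no nonzero polynomial f; not summable.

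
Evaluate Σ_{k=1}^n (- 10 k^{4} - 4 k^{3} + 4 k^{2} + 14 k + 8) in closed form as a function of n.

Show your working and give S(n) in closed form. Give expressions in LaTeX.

The ratio is (5*k**4 + 22*k**3 + 34*k**2 + 15*k - 6)/(5*k**4 + 2*k**3 - 2*k**2 - 7*k - 4).
Gosper form: A/B · C(k+1)/C(k) with A=1, B=1, C=k**4 + 2*k**3/5 - 2*k**2/5 - 7*k/5 - 4/5.
Need (1)·f(k+1) − (1)·f(k) = k**4 + 2*k**3/5 - 2*k**2/5 - 7*k/5 - 4/5.
Degrees (0,0,4) ⇒ d ≤ 5.
Coefficient equations give f(k) = k*(k**2 + 1)*(k**2 - 2*k - 1)/5.
Then R = B(k−1)f/C = k*(k**2 + 1)*(k**2 - 2*k - 1)/((k**2 + k + 1)*(5*k**2 - 3*k - 4)), so s_k = R(k)·t_k = 2*k*(-k**4 + 2*k**3 + 2*k + 1).
s_(k+1) − s_k = -10*k**4 - 4*k**3 + 4*k**2 + 14*k + 8 = t_k.
Telescope: S(n) = s_(n+1) − s_(1) = -2*n**5 - 6*n**4 - 4*n**3 + 8*n**2 + 16*n + 8 − (8) = 2*n*(-n**4 - 3*n**3 - 2*n**2 + 4*n + 8).

S(n) = 2 n \left(- n^{4} - 3 n^{3} - 2 n^{2} + 4 n + 8\right)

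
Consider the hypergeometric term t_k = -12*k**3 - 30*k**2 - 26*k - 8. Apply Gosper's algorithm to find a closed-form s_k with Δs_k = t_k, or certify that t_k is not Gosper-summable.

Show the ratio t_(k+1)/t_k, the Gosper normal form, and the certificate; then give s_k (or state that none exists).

s_k = k**2*(-3*k**2 - 4*k - 1)

t_(k+1)/t_k = (6*k**3 + 33*k**2 + 61*k + 38)/(6*k**3 + 15*k**2 + 13*k + 4).
Normal form (A,B,C) = (1, 1, k**3 + 5*k**2/2 + 13*k/6 + 2/3).
f must satisfy (1)·f(k+1) − (1)·f(k) = k**3 + 5*k**2/2 + 13*k/6 + 2/3.
d = 4 from the (0,0,3) case.
Solving with deg f ≤ 4: f(k) = k**2*(k + 1)*(3*k + 1)/12.
R(k) = B(k−1)·f(k)/C(k) = k**2*(3*k + 1)/(2*(6*k**2 + 9*k + 4)); s_k = R·t_k = k**2*(-3*k**2 - 4*k - 1).
s_(k+1) − s_k = -12*k**3 - 30*k**2 - 26*k - 8 = t_k.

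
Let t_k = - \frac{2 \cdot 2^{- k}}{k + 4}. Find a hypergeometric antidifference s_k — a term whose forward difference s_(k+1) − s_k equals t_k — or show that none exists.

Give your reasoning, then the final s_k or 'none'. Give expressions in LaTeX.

Step 1: r(k) = (k + 4)/(2*(k + 5)).
A = k/2 + 2, B = k + 5, C = 1.
Key eq: (k/2 + 2)·f(k+1) = (k + 4)·f(k) + (1).
deg f ≤ -1 (via 1,1,0).
Bound -1 < 0, so the key equation has no polynomial solution.

not Gosper-summable; s_k does not exist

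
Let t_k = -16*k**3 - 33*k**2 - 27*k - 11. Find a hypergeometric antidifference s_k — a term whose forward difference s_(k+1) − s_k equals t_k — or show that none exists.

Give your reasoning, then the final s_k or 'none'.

The ratio is (16*k**3 + 81*k**2 + 141*k + 87)/(16*k**3 + 33*k**2 + 27*k + 11).
Gosper form: A/B · C(k+1)/C(k) with A=1, B=1, C=k**3 + 33*k**2/16 + 27*k/16 + 11/16.
Solve (1)·f(k+1) − (1)·f(k) = k**3 + 33*k**2/16 + 27*k/16 + 11/16.
deg f ≤ 4 (via 0,0,3).
A polynomial solution: f(k) = k*(4*k**3 + 3*k**2 + k + 3)/16.
R(k) = B(k−1)·f(k)/C(k) = k*(4*k**3 + 3*k**2 + k + 3)/(16*k**3 + 33*k**2 + 27*k + 11); s_k = R·t_k = k*(-4*k**3 - 3*k**2 - k - 3).
Verify: -16*k**3 - 33*k**2 - 27*k - 11 matches t_k.

s_k = k*(-4*k**3 - 3*k**2 - k - 3)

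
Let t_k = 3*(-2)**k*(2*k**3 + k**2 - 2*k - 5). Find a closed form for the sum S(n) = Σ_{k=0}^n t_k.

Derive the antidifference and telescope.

Step 1: r(k) = 2*(-2*k**3 - 7*k**2 - 6*k + 4)/(2*k**3 + k**2 - 2*k - 5).
So A=-2 and B=1, with C=k**3 + k**2/2 - k - 5/2.
f must satisfy (-2)·f(k+1) − (1)·f(k) = k**3 + k**2/2 - k - 5/2.
deg f ≤ 3 (via 0,0,3).
Match coefficients ⇒ f(k) = -(2*k**3 - 3*k**2 - 2*k - 3)/6.
Get s_k = R·t_k = (-2)**k*(-2*k**3 + 3*k**2 + 2*k + 3) with R(k) = B(k−1)f(k)/C(k) = -(2*k**3 - 3*k**2 - 2*k - 3)/(3*(2*k**3 + k**2 - 2*k - 5)).
s_(k+1) − s_k = 3*(-2)**k*(2*k**3 + k**2 - 2*k - 5) = t_k.
s_(n+1) = (-2)**(n + 1)*(-2*n**3 - 3*n**2 + 2*n + 6) and s_(0) = 3, so S(n) = 4*(-2)**n*n**3 + 6*(-2)**n*n**2 - 4*(-2)**n*n - 12*(-2)**n - 3.

S(n) = 4*(-2)**n*n**3 + 6*(-2)**n*n**2 - 4*(-2)**n*n - 12*(-2)**n - 3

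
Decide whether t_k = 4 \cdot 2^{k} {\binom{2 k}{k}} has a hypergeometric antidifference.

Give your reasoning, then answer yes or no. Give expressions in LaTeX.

Step 1: r(k) = 4*(2*k + 1)/(k + 1).
Take A(k)=8*k + 4, B(k)=k + 1, C(k)=1.
Solve (8*k + 4)·f(k+1) − (k)·f(k) = 1.
Degrees (1,1,0) ⇒ d ≤ -1.
d = -1 < 0 ⇒ no nonzero polynomial f; not summable.

No — key equation has no polynomial f.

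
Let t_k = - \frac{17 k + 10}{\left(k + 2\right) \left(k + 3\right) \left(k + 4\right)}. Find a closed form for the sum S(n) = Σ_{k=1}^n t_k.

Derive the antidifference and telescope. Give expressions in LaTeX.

S(n) = \frac{n \left(- 13 n - 23\right)}{4 \left(n^{2} + 7 n + 12\right)}

The ratio is (k + 2)*(17*k + 27)/((k + 5)*(17*k + 10)).
Factor: A=k + 2; B=k + 5; C=k + 10/17.
Set up (k + 2)·f(k+1) − (k + 4)·f(k) − (k + 10/17) = 0.
From deg A=1, deg B=1, deg C=1: d=2.
Match coefficients ⇒ f(k) = k*(11*k + 4)/51.
Get s_k = R·t_k = k*(-11*k - 4)/(3*(k + 2)*(k + 3)) with R(k) = B(k−1)f(k)/C(k) = k*(k + 4)*(11*k + 4)/(3*(17*k + 10)).
s_(k+1) − s_k = (-17*k - 10)/(k**3 + 9*k**2 + 26*k + 24) = t_k.
Σ_(k=1)^n t_k = s_(n+1) − s_(1) = ((-11*n**2 - 26*n - 15)/(3*(n**2 + 7*n + 12))) − (-5/12), i.e. n*(-13*n - 23)/(4*(n**2 + 7*n + 12)).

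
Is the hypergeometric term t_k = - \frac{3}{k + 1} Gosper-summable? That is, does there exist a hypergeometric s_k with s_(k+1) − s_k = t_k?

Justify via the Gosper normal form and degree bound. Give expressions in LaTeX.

No — the linear system for f has no solution.

Ratio r(k) = (k + 1)/(k + 2).
Take A(k)=k + 1, B(k)=k + 2, C(k)=1.
Need (k + 1)·f(k+1) − (k + 1)·f(k) = 1.
Degrees (1,1,0) ⇒ d ≤ 0.
Write f(k) = c0. Then LHS − RHS = -1, requiring -1 = 0: contradictory. No certificate.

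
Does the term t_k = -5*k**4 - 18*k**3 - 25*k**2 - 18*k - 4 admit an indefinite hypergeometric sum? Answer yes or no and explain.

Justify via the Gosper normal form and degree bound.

The ratio is (5*k**4 + 38*k**3 + 109*k**2 + 142*k + 70)/(5*k**4 + 18*k**3 + 25*k**2 + 18*k + 4).
So A=1 and B=1, with C=k**4 + 18*k**3/5 + 5*k**2 + 18*k/5 + 4/5.
Need (1)·f(k+1) − (1)·f(k) = k**4 + 18*k**3/5 + 5*k**2 + 18*k/5 + 4/5.
Degrees (0,0,4) ⇒ d ≤ 5.
A polynomial solution: f(k) = k*(k**4 + 2*k**3 + k**2 + k - 1)/5.
R(k) = B(k−1)·f(k)/C(k) = k*(k**4 + 2*k**3 + k**2 + k - 1)/(5*k**4 + 18*k**3 + 25*k**2 + 18*k + 4); s_k = R·t_k = k*(-k**4 - 2*k**3 - k**2 - k + 1).
Δs = -5*k**4 - 18*k**3 - 25*k**2 - 18*k - 4, as required.

Yes. s_k = k*(-k**4 - 2*k**3 - k**2 - k + 1).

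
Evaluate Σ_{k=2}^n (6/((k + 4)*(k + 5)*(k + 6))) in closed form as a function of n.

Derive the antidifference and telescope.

S(n) = (n**2 + 11*n - 12)/(14*(n**2 + 11*n + 30))

r(k) = (k + 4)/(k + 7) after simplifying.
Normal form (A,B,C) = (k + 4, k + 7, 1).
f must satisfy (k + 4)·f(k+1) − (k + 6)·f(k) = 1.
Bound: deg f ≤ 2.
A polynomial solution: f(k) = k*(k + 9)/40.
Certificate R = B(k−1)f/C = k*(k + 6)*(k + 9)/40 gives s_k = 3*k*(k + 9)/(20*(k + 4)*(k + 5)).
Δs = 6/(k**3 + 15*k**2 + 74*k + 120), as required.
Σ_(k=2)^n t_k = s_(n+1) − s_(2) = (3*(n**2 + 11*n + 10)/(20*(n**2 + 11*n + 30))) − (11/140), i.e. (n**2 + 11*n - 12)/(14*(n**2 + 11*n + 30)).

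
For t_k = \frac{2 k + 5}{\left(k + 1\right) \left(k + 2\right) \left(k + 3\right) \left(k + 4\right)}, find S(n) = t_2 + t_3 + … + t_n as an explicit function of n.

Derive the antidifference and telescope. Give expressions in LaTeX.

S(n) = \frac{n^{2} + 6 n - 7}{15 \left(n^{2} + 6 n + 8\right)}

t_(k+1)/t_k = (k + 1)*(2*k + 7)/((k + 5)*(2*k + 5)).
Normal form (A,B,C) = (k + 1, k + 5, k + 5/2).
Set up (k + 1)·f(k+1) − (k + 4)·f(k) − (k + 5/2) = 0.
Bound: deg f ≤ 3.
Coefficient equations give f(k) = k*(k + 2)*(k + 4)/6.
Get s_k = R·t_k = k*(k + 4)/(3*(k**2 + 4*k + 3)) with R(k) = B(k−1)f(k)/C(k) = k*(k + 2)*(k + 4)**2/(3*(2*k + 5)).
s_(k+1) − s_k = (2*k + 5)/(k**4 + 10*k**3 + 35*k**2 + 50*k + 24) = t_k.
Σ_(k=2)^n t_k = s_(n+1) − s_(2) = ((n**2 + 6*n + 5)/(3*(n**2 + 6*n + 8))) − (4/15), i.e. (n**2 + 6*n - 7)/(15*(n**2 + 6*n + 8)).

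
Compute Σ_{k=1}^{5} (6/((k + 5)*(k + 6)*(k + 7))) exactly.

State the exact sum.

Σ = 15/308

The ratio is (k + 5)/(k + 8).
Factor: A=k + 5; B=k + 8; C=1.
Key eq: (k + 5)·f(k+1) = (k + 7)·f(k) + (1).
From deg A=1, deg B=1, deg C=0: d=2.
A polynomial solution: f(k) = k*(k + 11)/60.
Then R = B(k−1)f/C = k*(k + 7)*(k + 11)/60, so s_k = R(k)·t_k = k*(k + 11)/(10*(k + 5)*(k + 6)).
Verify: 6/(k**3 + 18*k**2 + 107*k + 210) matches t_k.
Σ_(k=1)^(5) t_k = s_(6) − s_(1) = 17/220 − (1/35) = 15/308.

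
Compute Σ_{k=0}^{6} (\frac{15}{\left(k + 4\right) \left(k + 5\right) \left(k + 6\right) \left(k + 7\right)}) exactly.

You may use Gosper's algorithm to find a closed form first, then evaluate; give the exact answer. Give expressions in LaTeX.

Compute t_(k+1)/t_k: get (k + 4)/(k + 8).
Gosper form: A/B · C(k+1)/C(k) with A=k + 4, B=k + 8, C=1.
Need (k + 4)·f(k+1) − (k + 7)·f(k) = 1.
Bound: deg f ≤ 3.
Solve for f: f(k) = k*(k**2 + 15*k + 74)/360 (degree 3 ≤ 3).
Then R = B(k−1)f/C = k*(k + 7)*(k**2 + 15*k + 74)/360, so s_k = R(k)·t_k = k*(k**2 + 15*k + 74)/(24*(k + 4)*(k + 5)*(k + 6)).
Check: Δs_k = 15/(k**4 + 22*k**3 + 179*k**2 + 638*k + 840). ✓
Evaluate s at k=7 and k=0: 133/3432 and 0; difference 133/3432.

Σ = 133/3432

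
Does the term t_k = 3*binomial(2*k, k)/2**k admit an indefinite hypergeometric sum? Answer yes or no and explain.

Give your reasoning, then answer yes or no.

Step 1: r(k) = (2*k + 1)/(k + 1).
Normal form (A,B,C) = (2*k + 1, k + 1, 1).
Solve (2*k + 1)·f(k+1) − (k)·f(k) = 1.
Bound: deg f ≤ -1.
Negative degree bound (-1): no f exists, t_k not Gosper-summable.

No; the degree bound rules out any f.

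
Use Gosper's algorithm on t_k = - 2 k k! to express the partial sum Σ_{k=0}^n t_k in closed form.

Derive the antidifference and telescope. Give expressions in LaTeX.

S(n) = 2 - 2 \left(n + 1\right)!

The ratio is (k + 1)**2/k.
Factor: A=k + 1; B=1; C=k.
f must satisfy (k + 1)·f(k+1) − (1)·f(k) = k.
Bound: deg f ≤ 0.
A polynomial solution: f(k) = 1.
R(k) = B(k−1)·f(k)/C(k) = 1/k; s_k = R·t_k = -2*factorial(k).
s_(k+1) − s_k = -2*k*factorial(k) = t_k.
Evaluate: s_(n+1) = -2*factorial(n + 1); subtract s_(0) = -2 ⇒ S(n) = 2 - 2*factorial(n + 1).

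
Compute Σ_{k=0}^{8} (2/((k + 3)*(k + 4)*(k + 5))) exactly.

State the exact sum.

Σ = 1/13

Ratio r(k) = (k + 3)/(k + 6).
Take A(k)=k + 3, B(k)=k + 6, C(k)=1.
Solve (k + 3)·f(k+1) − (k + 5)·f(k) = 1.
Degrees (1,1,0) ⇒ d ≤ 2.
Solve for f: f(k) = k*(k + 7)/24 (degree 2 ≤ 2).
Certificate R = B(k−1)f/C = k*(k + 5)*(k + 7)/24 gives s_k = k*(k + 7)/(12*(k + 3)*(k + 4)).
s_(k+1) − s_k = 2/(k**3 + 12*k**2 + 47*k + 60) = t_k.
Evaluate s at k=9 and k=0: 1/13 and 0; difference 1/13.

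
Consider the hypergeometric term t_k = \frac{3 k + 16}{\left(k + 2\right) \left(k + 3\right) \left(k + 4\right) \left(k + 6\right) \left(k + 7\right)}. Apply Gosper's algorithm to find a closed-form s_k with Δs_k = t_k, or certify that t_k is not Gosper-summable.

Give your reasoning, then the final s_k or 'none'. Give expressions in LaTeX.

Ratio r(k) = (k + 2)*(k + 6)*(3*k + 19)/((k + 5)*(k + 8)*(3*k + 16)).
A = k + 2, B = k + 8, C = k**2 + 31*k/3 + 80/3.
Key eq: (k + 2)·f(k+1) = (k + 7)·f(k) + (k**2 + 31*k/3 + 80/3).
Bound: deg f ≤ 5.
A polynomial solution: f(k) = k*(k + 4)*(k + 5)*(k**2 + 11*k + 36)/108.
Get s_k = R·t_k = k*(k**2 + 11*k + 36)/(36*(k**3 + 11*k**2 + 36*k + 36)) with R(k) = B(k−1)f(k)/C(k) = k*(k + 4)*(k + 7)*(k**2 + 11*k + 36)/(36*(3*k + 16)).
Check: Δs_k = (3*k + 16)/(k**5 + 22*k**4 + 185*k**3 + 740*k**2 + 1404*k + 1008). ✓

s_k = \frac{k \left(k^{2} + 11 k + 36\right)}{36 \left(k^{3} + 11 k^{2} + 36 k + 36\right)}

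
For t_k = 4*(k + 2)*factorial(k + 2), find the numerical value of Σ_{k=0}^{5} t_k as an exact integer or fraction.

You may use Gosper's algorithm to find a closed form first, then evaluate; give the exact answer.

Σ = 161272

The ratio is (k + 3)**2/(k + 2).
Normal form (A,B,C) = (k + 3, 1, k + 2).
Solve (k + 3)·f(k+1) − (1)·f(k) = k + 2.
From deg A=1, deg B=0, deg C=1: d=0.
Match coefficients ⇒ f(k) = 1.
Then R = B(k−1)f/C = 1/(k + 2), so s_k = R(k)·t_k = 4*factorial(k + 2).
s_(k+1) − s_k = 4*(k + 2)*factorial(k + 2) = t_k.
Telescoping: Σ = s_(6) − s_(0) = 161280 − (8) = 161272.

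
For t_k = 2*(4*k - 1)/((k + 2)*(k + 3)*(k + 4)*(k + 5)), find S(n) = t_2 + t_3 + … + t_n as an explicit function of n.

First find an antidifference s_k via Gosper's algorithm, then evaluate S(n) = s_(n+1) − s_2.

S(n) = (n**3 + 12*n**2 - n - 12)/(12*(n**3 + 12*n**2 + 47*n + 60))

The ratio is (k + 2)*(4*k + 3)/((k + 6)*(4*k - 1)).
So A=k + 2 and B=k + 6, with C=k - 1/4.
Solve (k + 2)·f(k+1) − (k + 5)·f(k) = k - 1/4.
d = 3 from the (1,1,1) case.
Coefficient equations give f(k) = k*(k - 2)*(k + 11)/96.
R(k) = B(k−1)·f(k)/C(k) = k*(k - 2)*(k + 5)*(k + 11)/(24*(4*k - 1)); s_k = R·t_k = k*(k**2 + 9*k - 22)/(12*(k + 2)*(k + 3)*(k + 4)).
Δs = 2*(4*k - 1)/(k**4 + 14*k**3 + 71*k**2 + 154*k + 120), as required.
Telescope: S(n) = s_(n+1) − s_(2) = (n**3 + 12*n**2 - n - 12)/(12*(n**3 + 12*n**2 + 47*n + 60)) − (0) = (n**3 + 12*n**2 - n - 12)/(12*(n**3 + 12*n**2 + 47*n + 60)).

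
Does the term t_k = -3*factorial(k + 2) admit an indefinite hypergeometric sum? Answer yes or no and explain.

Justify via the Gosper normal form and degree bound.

Step 1: r(k) = k + 3.
Gosper form: A/B · C(k+1)/C(k) with A=k + 3, B=1, C=1.
Set up (k + 3)·f(k+1) − (1)·f(k) − (1) = 0.
From deg A=1, deg B=0, deg C=0: d=-1.
Bound -1 < 0, so the key equation has no polynomial solution.

No — negative degree bound, so no certificate f.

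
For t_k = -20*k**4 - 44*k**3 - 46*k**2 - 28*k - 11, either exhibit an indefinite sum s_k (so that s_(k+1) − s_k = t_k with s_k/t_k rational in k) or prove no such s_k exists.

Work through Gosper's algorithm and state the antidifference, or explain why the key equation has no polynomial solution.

s_k = k*(-4*k**4 - k**3 - 2*k - 4)

The ratio is (20*k**4 + 124*k**3 + 298*k**2 + 332*k + 149)/(20*k**4 + 44*k**3 + 46*k**2 + 28*k + 11).
Take A(k)=1, B(k)=1, C(k)=k**4 + 11*k**3/5 + 23*k**2/10 + 7*k/5 + 11/20.
f must satisfy (1)·f(k+1) − (1)·f(k) = k**4 + 11*k**3/5 + 23*k**2/10 + 7*k/5 + 11/20.
deg f ≤ 5 (via 0,0,4).
Solving with deg f ≤ 5: f(k) = k*(4*k**4 + k**3 + 2*k + 4)/20.
Get s_k = R·t_k = k*(-4*k**4 - k**3 - 2*k - 4) with R(k) = B(k−1)f(k)/C(k) = k*(4*k**4 + k**3 + 2*k + 4)/(20*k**4 + 44*k**3 + 46*k**2 + 28*k + 11).
Check: Δs_k = -20*k**4 - 44*k**3 - 46*k**2 - 28*k - 11. ✓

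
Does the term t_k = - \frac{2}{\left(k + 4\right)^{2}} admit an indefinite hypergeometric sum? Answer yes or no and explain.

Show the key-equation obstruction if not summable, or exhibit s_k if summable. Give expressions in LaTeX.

No — t_k has no hypergeometric antidifference.

t_(k+1)/t_k = (k + 4)**2/(k + 5)**2.
Factor: A=k**2 + 8*k + 16; B=k**2 + 10*k + 25; C=1.
Set up (k**2 + 8*k + 16)·f(k+1) − (k**2 + 8*k + 16)·f(k) − (1) = 0.
Bound: deg f ≤ 0.
Generic f = c0 gives residual -1; -1 = 0 cannot hold, so t_k is not Gosper-summable.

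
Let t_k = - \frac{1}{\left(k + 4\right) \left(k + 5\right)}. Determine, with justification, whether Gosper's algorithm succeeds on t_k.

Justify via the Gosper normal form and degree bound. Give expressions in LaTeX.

Yes. s_k = - \frac{k}{4 k + 16}.

Ratio r(k) = (k + 4)/(k + 6).
So A=k + 4 and B=k + 6, with C=1.
Need (k + 4)·f(k+1) − (k + 5)·f(k) = 1.
deg f ≤ 1 (via 1,1,0).
A polynomial solution: f(k) = k/4.
So s_k = (B(k−1)f/C)·t_k = (k*(k + 5)/4)·t_k = -k/(4*k + 16).
Δs = -1/(k**2 + 9*k + 20), as required.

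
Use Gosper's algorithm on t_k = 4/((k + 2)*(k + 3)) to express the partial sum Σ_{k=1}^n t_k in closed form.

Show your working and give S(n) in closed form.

S(n) = 4*n/(3*(n + 3))

Step 1: r(k) = (k + 2)/(k + 4).
Take A(k)=k + 2, B(k)=k + 4, C(k)=1.
f must satisfy (k + 2)·f(k+1) − (k + 3)·f(k) = 1.
Degrees (1,1,0) ⇒ d ≤ 1.
A polynomial solution: f(k) = k/2.
So s_k = (B(k−1)f/C)·t_k = (k*(k + 3)/2)·t_k = 2*k/(k + 2).
Δs = 4/(k**2 + 5*k + 6), as required.
Telescope: S(n) = s_(n+1) − s_(1) = 2*(n + 1)/(n + 3) − (2/3) = 4*n/(3*(n + 3)).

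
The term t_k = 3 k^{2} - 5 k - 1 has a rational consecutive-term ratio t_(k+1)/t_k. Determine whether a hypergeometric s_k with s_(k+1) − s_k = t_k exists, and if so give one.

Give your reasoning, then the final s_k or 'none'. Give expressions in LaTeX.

s_k = k \left(k^{2} - 4 k + 2\right)

t_(k+1)/t_k = (3*k**2 + k - 3)/(3*k**2 - 5*k - 1).
Gosper form: A/B · C(k+1)/C(k) with A=1, B=1, C=k**2 - 5*k/3 - 1/3.
f must satisfy (1)·f(k+1) − (1)·f(k) = k**2 - 5*k/3 - 1/3.
From deg A=0, deg B=0, deg C=2: d=3.
Solving with deg f ≤ 3: f(k) = k*(k**2 - 4*k + 2)/3.
R(k) = B(k−1)·f(k)/C(k) = k*(k**2 - 4*k + 2)/(3*k**2 - 5*k - 1); s_k = R·t_k = k*(k**2 - 4*k + 2).
Verify: 3*k**2 - 5*k - 1 matches t_k.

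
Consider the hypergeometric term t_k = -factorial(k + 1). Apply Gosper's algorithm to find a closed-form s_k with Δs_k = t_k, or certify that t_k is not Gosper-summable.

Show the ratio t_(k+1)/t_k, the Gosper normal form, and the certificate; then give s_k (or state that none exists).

Compute t_(k+1)/t_k: get k + 2.
Take A(k)=k + 2, B(k)=1, C(k)=1.
Need (k + 2)·f(k+1) − (1)·f(k) = 1.
d = -1 from the (1,0,0) case.
deg f ≤ -1 is impossible — no certificate.

not Gosper-summable; s_k does not exist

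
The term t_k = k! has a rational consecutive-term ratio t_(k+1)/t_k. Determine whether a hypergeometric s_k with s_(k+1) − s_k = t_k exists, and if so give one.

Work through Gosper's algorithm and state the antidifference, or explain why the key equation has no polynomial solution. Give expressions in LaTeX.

t_(k+1)/t_k = k + 1.
Normal form (A,B,C) = (k + 1, 1, 1).
Key eq: (k + 1)·f(k+1) = (1)·f(k) + (1).
deg f ≤ -1 (via 1,0,0).
Negative degree bound (-1): no f exists, t_k not Gosper-summable.

no hypergeometric antidifference exists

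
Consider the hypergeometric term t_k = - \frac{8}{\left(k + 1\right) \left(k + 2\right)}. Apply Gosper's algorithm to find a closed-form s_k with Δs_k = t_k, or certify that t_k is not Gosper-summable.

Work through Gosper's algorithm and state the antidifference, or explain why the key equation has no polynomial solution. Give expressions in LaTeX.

s_k = - \frac{8 k}{k + 1}

The ratio is (k + 1)/(k + 3).
Take A(k)=k + 1, B(k)=k + 3, C(k)=1.
Solve (k + 1)·f(k+1) − (k + 2)·f(k) = 1.
deg f ≤ 1 (via 1,1,0).
Match coefficients ⇒ f(k) = k.
Get s_k = R·t_k = -8*k/(k + 1) with R(k) = B(k−1)f(k)/C(k) = k*(k + 2).
Δs = -8/(k**2 + 3*k + 2), as required.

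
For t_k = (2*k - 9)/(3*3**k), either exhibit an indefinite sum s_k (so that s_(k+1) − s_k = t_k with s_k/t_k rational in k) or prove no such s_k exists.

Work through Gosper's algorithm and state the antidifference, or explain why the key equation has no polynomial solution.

Compute t_(k+1)/t_k: get (2*k - 7)/(3*(2*k - 9)).
Take A(k)=1/3, B(k)=1, C(k)=k - 9/2.
Key eq: (1/3)·f(k+1) = (1)·f(k) + (k - 9/2).
d = 1 from the (0,0,1) case.
Coefficient equations give f(k) = -3*(k - 4)/2.
Certificate R = B(k−1)f/C = -3*(k - 4)/(2*k - 9) gives s_k = (4 - k)/3**k.
Check: Δs_k = (2*k - 9)/(3*3**k). ✓

s_k = (4 - k)/3**k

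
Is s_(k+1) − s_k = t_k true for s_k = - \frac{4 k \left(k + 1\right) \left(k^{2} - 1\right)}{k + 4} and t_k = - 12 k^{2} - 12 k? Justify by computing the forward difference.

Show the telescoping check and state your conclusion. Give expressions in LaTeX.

s_(k+1) = -4*(k + 1)*(k + 2)*((k + 1)**2 - 1)/(k + 5)
s_(k+1) − s_k = 12*k*(-k**3 - 8*k**2 - 14*k - 7)/(k**2 + 9*k + 20)
(s_(k+1) − s_k) − t_k = 12*k*(2*k**2 + 15*k + 13)/(k**2 + 9*k + 20)

Invalid: residual \frac{12 k \left(2 k^{2} + 15 k + 13\right)}{k^{2} + 9 k + 20} ≠ 0.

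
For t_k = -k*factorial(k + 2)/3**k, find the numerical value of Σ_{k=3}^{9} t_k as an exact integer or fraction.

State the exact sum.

The ratio is (k + 1)*(k + 3)/(3*k).
Normal form (A,B,C) = (k/3 + 1, 1, k).
Need (k/3 + 1)·f(k+1) − (1)·f(k) = k.
deg f ≤ 0 (via 1,0,1).
A polynomial solution: f(k) = 3.
R(k) = B(k−1)·f(k)/C(k) = 3/k; s_k = R·t_k = -3**(1 - k)*factorial(k + 2).
Δs = -k*factorial(k + 2)/3**k, as required.
Evaluate s at k=10 and k=3: -1971200/81 and -40/3; difference -1970120/81.

Σ = -1970120/81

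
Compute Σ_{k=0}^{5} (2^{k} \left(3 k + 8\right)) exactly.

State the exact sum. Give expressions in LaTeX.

Σ = 1278

r(k) = 2*(3*k + 11)/(3*k + 8) after simplifying.
Take A(k)=2, B(k)=1, C(k)=k + 8/3.
f must satisfy (2)·f(k+1) − (1)·f(k) = k + 8/3.
Degrees (0,0,1) ⇒ d ≤ 1.
Solving with deg f ≤ 1: f(k) = (3*k + 2)/3.
R(k) = B(k−1)·f(k)/C(k) = (3*k + 2)/(3*k + 8); s_k = R·t_k = 2**k*(3*k + 2).
s_(k+1) − s_k = 2**k*(3*k + 8) = t_k.
Evaluate s at k=6 and k=0: 1280 and 2; difference 1278.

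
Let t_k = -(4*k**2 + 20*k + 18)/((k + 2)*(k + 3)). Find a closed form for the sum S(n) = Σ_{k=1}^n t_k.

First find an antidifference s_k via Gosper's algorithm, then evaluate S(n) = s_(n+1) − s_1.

Compute t_(k+1)/t_k: get (k + 2)*(10*k + 2*(k + 1)**2 + 19)/((k + 4)*(2*k**2 + 10*k + 9)).
A = k + 2, B = k + 4, C = k**2 + 5*k + 9/2.
Need (k + 2)·f(k+1) − (k + 3)·f(k) = k**2 + 5*k + 9/2.
Degrees (1,1,2) ⇒ d ≤ 2.
Solving with deg f ≤ 2: f(k) = k*(4*k + 5)/4.
R(k) = B(k−1)·f(k)/C(k) = k*(k + 3)*(4*k + 5)/(2*(2*k**2 + 10*k + 9)); s_k = R·t_k = -k*(4*k + 5)/(k + 2).
Check: Δs_k = 2*(-2*k**2 - 10*k - 9)/(k**2 + 5*k + 6). ✓
Σ_(k=1)^n t_k = s_(n+1) − s_(1) = ((-4*n**2 - 13*n - 9)/(n + 3)) − (-3), i.e. 2*n*(-2*n - 5)/(n + 3).

S(n) = 2*n*(-2*n - 5)/(n + 3)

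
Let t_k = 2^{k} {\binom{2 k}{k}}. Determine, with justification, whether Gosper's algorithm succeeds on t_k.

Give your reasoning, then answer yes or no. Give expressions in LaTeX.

Step 1: r(k) = 4*(2*k + 1)/(k + 1).
Gosper form: A/B · C(k+1)/C(k) with A=8*k + 4, B=k + 1, C=1.
Key eq: (8*k + 4)·f(k+1) = (k)·f(k) + (1).
d = -1 from the (1,1,0) case.
Negative degree bound (-1): no f exists, t_k not Gosper-summable.

No — negative degree bound, so no certificate f.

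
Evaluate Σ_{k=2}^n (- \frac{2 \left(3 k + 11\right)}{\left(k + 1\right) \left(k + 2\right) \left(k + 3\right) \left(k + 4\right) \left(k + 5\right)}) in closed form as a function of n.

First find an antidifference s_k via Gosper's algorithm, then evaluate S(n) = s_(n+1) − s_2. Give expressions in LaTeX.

Compute t_(k+1)/t_k: get (k + 1)*(3*k + 14)/((k + 6)*(3*k + 11)).
So A=k + 1 and B=k + 6, with C=k + 11/3.
Key eq: (k + 1)·f(k+1) = (k + 5)·f(k) + (k + 11/3).
deg f ≤ 4 (via 1,1,1).
Match coefficients ⇒ f(k) = k*(k + 3)*(k**2 + 7*k + 14)/24.
Get s_k = R·t_k = k*(-k**2 - 7*k - 14)/(4*(k**3 + 7*k**2 + 14*k + 8)) with R(k) = B(k−1)f(k)/C(k) = k*(k + 3)*(k + 5)*(k**2 + 7*k + 14)/(8*(3*k + 11)).
Check: Δs_k = 2*(-3*k - 11)/(k**5 + 15*k**4 + 85*k**3 + 225*k**2 + 274*k + 120). ✓
Telescope: S(n) = s_(n+1) − s_(2) = (-n**3 - 10*n**2 - 31*n - 22)/(4*(n**3 + 10*n**2 + 31*n + 30)) − (-2/9) = (-n**3 - 10*n**2 - 31*n + 42)/(36*(n**3 + 10*n**2 + 31*n + 30)).

S(n) = \frac{- n^{3} - 10 n^{2} - 31 n + 42}{36 \left(n^{3} + 10 n^{2} + 31 n + 30\right)}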